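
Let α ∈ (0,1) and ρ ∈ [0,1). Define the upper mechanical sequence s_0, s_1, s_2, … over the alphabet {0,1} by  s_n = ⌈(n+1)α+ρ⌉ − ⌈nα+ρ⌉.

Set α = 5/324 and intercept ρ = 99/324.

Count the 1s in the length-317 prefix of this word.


5

#1s = Σ_{n=0}^{316} s_n = Σ_{n=0}^{316} (⌈(n+1)α+ρ⌉ − ⌈nα+ρ⌉)
the sum telescopes: every ⌈nα+ρ⌉ with 0 < n < 317 appears once with + and once with −, leaving ⌈317α+ρ⌉ − ⌈0·α+ρ⌉
317α + ρ = (317·5 + 99) / 324 = 1684/324
ρ = 99/324
⌈1684/324⌉ = 6,  ⌈99/324⌉ = 1
#1s = 6 − 1 = 5


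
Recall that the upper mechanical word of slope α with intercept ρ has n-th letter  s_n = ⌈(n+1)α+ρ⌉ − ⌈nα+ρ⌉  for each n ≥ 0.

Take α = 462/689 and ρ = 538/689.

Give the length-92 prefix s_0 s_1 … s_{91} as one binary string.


n=0: ⌈(1·462+538)/689⌉ − ⌈(0·462+538)/689⌉ = ⌈1000/689⌉ − ⌈538/689⌉ = 2 − 1 = 1
n=1: ⌈(2·462+538)/689⌉ − ⌈(1·462+538)/689⌉ = ⌈1462/689⌉ − ⌈1000/689⌉ = 3 − 2 = 1
n=2: ⌈(3·462+538)/689⌉ − ⌈(2·462+538)/689⌉ = ⌈1924/689⌉ − ⌈1462/689⌉ = 3 − 3 = 0
n=3: ⌈(4·462+538)/689⌉ − ⌈(3·462+538)/689⌉ = ⌈2386/689⌉ − ⌈1924/689⌉ = 4 − 3 = 1
n=4: ⌈(5·462+538)/689⌉ − ⌈(4·462+538)/689⌉ = ⌈2848/689⌉ − ⌈2386/689⌉ = 5 − 4 = 1
n=5: ⌈(6·462+538)/689⌉ − ⌈(5·462+538)/689⌉ = ⌈3310/689⌉ − ⌈2848/689⌉ = 5 − 5 = 0
n=6: ⌈(7·462+538)/689⌉ − ⌈(6·462+538)/689⌉ = ⌈3772/689⌉ − ⌈3310/689⌉ = 6 − 5 = 1
n=7: ⌈(8·462+538)/689⌉ − ⌈(7·462+538)/689⌉ = ⌈4234/689⌉ − ⌈3772/689⌉ = 7 − 6 = 1
n=8: ⌈(9·462+538)/689⌉ − ⌈(8·462+538)/689⌉ = ⌈4696/689⌉ − ⌈4234/689⌉ = 7 − 7 = 0
n=9: ⌈(10·462+538)/689⌉ − ⌈(9·462+538)/689⌉ = ⌈5158/689⌉ − ⌈4696/689⌉ = 8 − 7 = 1
n=10: ⌈(11·462+538)/689⌉ − ⌈(10·462+538)/689⌉ = ⌈5620/689⌉ − ⌈5158/689⌉ = 9 − 8 = 1
n=11: ⌈(12·462+538)/689⌉ − ⌈(11·462+538)/689⌉ = ⌈6082/689⌉ − ⌈5620/689⌉ = 9 − 9 = 0
n=12: ⌈(13·462+538)/689⌉ − ⌈(12·462+538)/689⌉ = ⌈6544/689⌉ − ⌈6082/689⌉ = 10 − 9 = 1
n=13: ⌈(14·462+538)/689⌉ − ⌈(13·462+538)/689⌉ = ⌈7006/689⌉ − ⌈6544/689⌉ = 11 − 10 = 1
n=14: ⌈(15·462+538)/689⌉ − ⌈(14·462+538)/689⌉ = ⌈7468/689⌉ − ⌈7006/689⌉ = 11 − 11 = 0
n=15: ⌈(16·462+538)/689⌉ − ⌈(15·462+538)/689⌉ = ⌈7930/689⌉ − ⌈7468/689⌉ = 12 − 11 = 1
n=16: ⌈(17·462+538)/689⌉ − ⌈(16·462+538)/689⌉ = ⌈8392/689⌉ − ⌈7930/689⌉ = 13 − 12 = 1
n=17: ⌈(18·462+538)/689⌉ − ⌈(17·462+538)/689⌉ = ⌈8854/689⌉ − ⌈8392/689⌉ = 13 − 13 = 0
n=18: ⌈(19·462+538)/689⌉ − ⌈(18·462+538)/689⌉ = ⌈9316/689⌉ − ⌈8854/689⌉ = 14 − 13 = 1
n=19: ⌈(20·462+538)/689⌉ − ⌈(19·462+538)/689⌉ = ⌈9778/689⌉ − ⌈9316/689⌉ = 15 − 14 = 1
n=20: ⌈(21·462+538)/689⌉ − ⌈(20·462+538)/689⌉ = ⌈10240/689⌉ − ⌈9778/689⌉ = 15 − 15 = 0
n=21: ⌈(22·462+538)/689⌉ − ⌈(21·462+538)/689⌉ = ⌈10702/689⌉ − ⌈10240/689⌉ = 16 − 15 = 1
n=22: ⌈(23·462+538)/689⌉ − ⌈(22·462+538)/689⌉ = ⌈11164/689⌉ − ⌈10702/689⌉ = 17 − 16 = 1
n=23: ⌈(24·462+538)/689⌉ − ⌈(23·462+538)/689⌉ = ⌈11626/689⌉ − ⌈11164/689⌉ = 17 − 17 = 0
n=24: ⌈(25·462+538)/689⌉ − ⌈(24·462+538)/689⌉ = ⌈12088/689⌉ − ⌈11626/689⌉ = 18 − 17 = 1
n=25: ⌈(26·462+538)/689⌉ − ⌈(25·462+538)/689⌉ = ⌈12550/689⌉ − ⌈12088/689⌉ = 19 − 18 = 1
n=26: ⌈(27·462+538)/689⌉ − ⌈(26·462+538)/689⌉ = ⌈13012/689⌉ − ⌈12550/689⌉ = 19 − 19 = 0
n=27: ⌈(28·462+538)/689⌉ − ⌈(27·462+538)/689⌉ = ⌈13474/689⌉ − ⌈13012/689⌉ = 20 − 19 = 1
n=28: ⌈(29·462+538)/689⌉ − ⌈(28·462+538)/689⌉ = ⌈13936/689⌉ − ⌈13474/689⌉ = 21 − 20 = 1
n=29: ⌈(30·462+538)/689⌉ − ⌈(29·462+538)/689⌉ = ⌈14398/689⌉ − ⌈13936/689⌉ = 21 − 21 = 0
n=30: ⌈(31·462+538)/689⌉ − ⌈(30·462+538)/689⌉ = ⌈14860/689⌉ − ⌈14398/689⌉ = 22 − 21 = 1
n=31: ⌈(32·462+538)/689⌉ − ⌈(31·462+538)/689⌉ = ⌈15322/689⌉ − ⌈14860/689⌉ = 23 − 22 = 1
n=32: ⌈(33·462+538)/689⌉ − ⌈(32·462+538)/689⌉ = ⌈15784/689⌉ − ⌈15322/689⌉ = 23 − 23 = 0
n=33: ⌈(34·462+538)/689⌉ − ⌈(33·462+538)/689⌉ = ⌈16246/689⌉ − ⌈15784/689⌉ = 24 − 23 = 1
n=34: ⌈(35·462+538)/689⌉ − ⌈(34·462+538)/689⌉ = ⌈16708/689⌉ − ⌈16246/689⌉ = 25 − 24 = 1
n=35: ⌈(36·462+538)/689⌉ − ⌈(35·462+538)/689⌉ = ⌈17170/689⌉ − ⌈16708/689⌉ = 25 − 25 = 0
n=36: ⌈(37·462+538)/689⌉ − ⌈(36·462+538)/689⌉ = ⌈17632/689⌉ − ⌈17170/689⌉ = 26 − 25 = 1
n=37: ⌈(38·462+538)/689⌉ − ⌈(37·462+538)/689⌉ = ⌈18094/689⌉ − ⌈17632/689⌉ = 27 − 26 = 1
n=38: ⌈(39·462+538)/689⌉ − ⌈(38·462+538)/689⌉ = ⌈18556/689⌉ − ⌈18094/689⌉ = 27 − 27 = 0
n=39: ⌈(40·462+538)/689⌉ − ⌈(39·462+538)/689⌉ = ⌈19018/689⌉ − ⌈18556/689⌉ = 28 − 27 = 1
n=40: ⌈(41·462+538)/689⌉ − ⌈(40·462+538)/689⌉ = ⌈19480/689⌉ − ⌈19018/689⌉ = 29 − 28 = 1
n=41: ⌈(42·462+538)/689⌉ − ⌈(41·462+538)/689⌉ = ⌈19942/689⌉ − ⌈19480/689⌉ = 29 − 29 = 0
n=42: ⌈(43·462+538)/689⌉ − ⌈(42·462+538)/689⌉ = ⌈20404/689⌉ − ⌈19942/689⌉ = 30 − 29 = 1
n=43: ⌈(44·462+538)/689⌉ − ⌈(43·462+538)/689⌉ = ⌈20866/689⌉ − ⌈20404/689⌉ = 31 − 30 = 1
n=44: ⌈(45·462+538)/689⌉ − ⌈(44·462+538)/689⌉ = ⌈21328/689⌉ − ⌈20866/689⌉ = 31 − 31 = 0
n=45: ⌈(46·462+538)/689⌉ − ⌈(45·462+538)/689⌉ = ⌈21790/689⌉ − ⌈21328/689⌉ = 32 − 31 = 1
n=46: ⌈(47·462+538)/689⌉ − ⌈(46·462+538)/689⌉ = ⌈22252/689⌉ − ⌈21790/689⌉ = 33 − 32 = 1
n=47: ⌈(48·462+538)/689⌉ − ⌈(47·462+538)/689⌉ = ⌈22714/689⌉ − ⌈22252/689⌉ = 33 − 33 = 0
n=48: ⌈(49·462+538)/689⌉ − ⌈(48·462+538)/689⌉ = ⌈23176/689⌉ − ⌈22714/689⌉ = 34 − 33 = 1
n=49: ⌈(50·462+538)/689⌉ − ⌈(49·462+538)/689⌉ = ⌈23638/689⌉ − ⌈23176/689⌉ = 35 − 34 = 1
n=50: ⌈(51·462+538)/689⌉ − ⌈(50·462+538)/689⌉ = ⌈24100/689⌉ − ⌈23638/689⌉ = 35 − 35 = 0
n=51: ⌈(52·462+538)/689⌉ − ⌈(51·462+538)/689⌉ = ⌈24562/689⌉ − ⌈24100/689⌉ = 36 − 35 = 1
n=52: ⌈(53·462+538)/689⌉ − ⌈(52·462+538)/689⌉ = ⌈25024/689⌉ − ⌈24562/689⌉ = 37 − 36 = 1
n=53: ⌈(54·462+538)/689⌉ − ⌈(53·462+538)/689⌉ = ⌈25486/689⌉ − ⌈25024/689⌉ = 37 − 37 = 0
n=54: ⌈(55·462+538)/689⌉ − ⌈(54·462+538)/689⌉ = ⌈25948/689⌉ − ⌈25486/689⌉ = 38 − 37 = 1
n=55: ⌈(56·462+538)/689⌉ − ⌈(55·462+538)/689⌉ = ⌈26410/689⌉ − ⌈25948/689⌉ = 39 − 38 = 1
n=56: ⌈(57·462+538)/689⌉ − ⌈(56·462+538)/689⌉ = ⌈26872/689⌉ − ⌈26410/689⌉ = 40 − 39 = 1
n=57: ⌈(58·462+538)/689⌉ − ⌈(57·462+538)/689⌉ = ⌈27334/689⌉ − ⌈26872/689⌉ = 40 − 40 = 0
n=58: ⌈(59·462+538)/689⌉ − ⌈(58·462+538)/689⌉ = ⌈27796/689⌉ − ⌈27334/689⌉ = 41 − 40 = 1
n=59: ⌈(60·462+538)/689⌉ − ⌈(59·462+538)/689⌉ = ⌈28258/689⌉ − ⌈27796/689⌉ = 42 − 41 = 1
n=60: ⌈(61·462+538)/689⌉ − ⌈(60·462+538)/689⌉ = ⌈28720/689⌉ − ⌈28258/689⌉ = 42 − 42 = 0
n=61: ⌈(62·462+538)/689⌉ − ⌈(61·462+538)/689⌉ = ⌈29182/689⌉ − ⌈28720/689⌉ = 43 − 42 = 1
n=62: ⌈(63·462+538)/689⌉ − ⌈(62·462+538)/689⌉ = ⌈29644/689⌉ − ⌈29182/689⌉ = 44 − 43 = 1
n=63: ⌈(64·462+538)/689⌉ − ⌈(63·462+538)/689⌉ = ⌈30106/689⌉ − ⌈29644/689⌉ = 44 − 44 = 0
n=64: ⌈(65·462+538)/689⌉ − ⌈(64·462+538)/689⌉ = ⌈30568/689⌉ − ⌈30106/689⌉ = 45 − 44 = 1
n=65: ⌈(66·462+538)/689⌉ − ⌈(65·462+538)/689⌉ = ⌈31030/689⌉ − ⌈30568/689⌉ = 46 − 45 = 1
n=66: ⌈(67·462+538)/689⌉ − ⌈(66·462+538)/689⌉ = ⌈31492/689⌉ − ⌈31030/689⌉ = 46 − 46 = 0
n=67: ⌈(68·462+538)/689⌉ − ⌈(67·462+538)/689⌉ = ⌈31954/689⌉ − ⌈31492/689⌉ = 47 − 46 = 1
n=68: ⌈(69·462+538)/689⌉ − ⌈(68·462+538)/689⌉ = ⌈32416/689⌉ − ⌈31954/689⌉ = 48 − 47 = 1
n=69: ⌈(70·462+538)/689⌉ − ⌈(69·462+538)/689⌉ = ⌈32878/689⌉ − ⌈32416/689⌉ = 48 − 48 = 0
n=70: ⌈(71·462+538)/689⌉ − ⌈(70·462+538)/689⌉ = ⌈33340/689⌉ − ⌈32878/689⌉ = 49 − 48 = 1
n=71: ⌈(72·462+538)/689⌉ − ⌈(71·462+538)/689⌉ = ⌈33802/689⌉ − ⌈33340/689⌉ = 50 − 49 = 1
n=72: ⌈(73·462+538)/689⌉ − ⌈(72·462+538)/689⌉ = ⌈34264/689⌉ − ⌈33802/689⌉ = 50 − 50 = 0
n=73: ⌈(74·462+538)/689⌉ − ⌈(73·462+538)/689⌉ = ⌈34726/689⌉ − ⌈34264/689⌉ = 51 − 50 = 1
n=74: ⌈(75·462+538)/689⌉ − ⌈(74·462+538)/689⌉ = ⌈35188/689⌉ − ⌈34726/689⌉ = 52 − 51 = 1
n=75: ⌈(76·462+538)/689⌉ − ⌈(75·462+538)/689⌉ = ⌈35650/689⌉ − ⌈35188/689⌉ = 52 − 52 = 0
n=76: ⌈(77·462+538)/689⌉ − ⌈(76·462+538)/689⌉ = ⌈36112/689⌉ − ⌈35650/689⌉ = 53 − 52 = 1
n=77: ⌈(78·462+538)/689⌉ − ⌈(77·462+538)/689⌉ = ⌈36574/689⌉ − ⌈36112/689⌉ = 54 − 53 = 1
n=78: ⌈(79·462+538)/689⌉ − ⌈(78·462+538)/689⌉ = ⌈37036/689⌉ − ⌈36574/689⌉ = 54 − 54 = 0
n=79: ⌈(80·462+538)/689⌉ − ⌈(79·462+538)/689⌉ = ⌈37498/689⌉ − ⌈37036/689⌉ = 55 − 54 = 1
n=80: ⌈(81·462+538)/689⌉ − ⌈(80·462+538)/689⌉ = ⌈37960/689⌉ − ⌈37498/689⌉ = 56 − 55 = 1
n=81: ⌈(82·462+538)/689⌉ − ⌈(81·462+538)/689⌉ = ⌈38422/689⌉ − ⌈37960/689⌉ = 56 − 56 = 0
n=82: ⌈(83·462+538)/689⌉ − ⌈(82·462+538)/689⌉ = ⌈38884/689⌉ − ⌈38422/689⌉ = 57 − 56 = 1
n=83: ⌈(84·462+538)/689⌉ − ⌈(83·462+538)/689⌉ = ⌈39346/689⌉ − ⌈38884/689⌉ = 58 − 57 = 1
n=84: ⌈(85·462+538)/689⌉ − ⌈(84·462+538)/689⌉ = ⌈39808/689⌉ − ⌈39346/689⌉ = 58 − 58 = 0
n=85: ⌈(86·462+538)/689⌉ − ⌈(85·462+538)/689⌉ = ⌈40270/689⌉ − ⌈39808/689⌉ = 59 − 58 = 1
n=86: ⌈(87·462+538)/689⌉ − ⌈(86·462+538)/689⌉ = ⌈40732/689⌉ − ⌈40270/689⌉ = 60 − 59 = 1
n=87: ⌈(88·462+538)/689⌉ − ⌈(87·462+538)/689⌉ = ⌈41194/689⌉ − ⌈40732/689⌉ = 60 − 60 = 0
n=88: ⌈(89·462+538)/689⌉ − ⌈(88·462+538)/689⌉ = ⌈41656/689⌉ − ⌈41194/689⌉ = 61 − 60 = 1
n=89: ⌈(90·462+538)/689⌉ − ⌈(89·462+538)/689⌉ = ⌈42118/689⌉ − ⌈41656/689⌉ = 62 − 61 = 1
n=90: ⌈(91·462+538)/689⌉ − ⌈(90·462+538)/689⌉ = ⌈42580/689⌉ − ⌈42118/689⌉ = 62 − 62 = 0
n=91: ⌈(92·462+538)/689⌉ − ⌈(91·462+538)/689⌉ = ⌈43042/689⌉ − ⌈42580/689⌉ = 63 − 62 = 1

11011011011011011011011011011011011011011011011011011011101101101101101101101101101101101101


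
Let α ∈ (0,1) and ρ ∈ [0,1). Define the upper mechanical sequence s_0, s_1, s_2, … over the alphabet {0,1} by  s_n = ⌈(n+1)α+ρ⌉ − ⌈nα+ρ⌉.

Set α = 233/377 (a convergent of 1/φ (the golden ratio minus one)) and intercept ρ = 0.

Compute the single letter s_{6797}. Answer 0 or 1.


1

(n+1)α + ρ = (6798·233) / 377 = 1583934/377
nα + ρ     = (6797·233) / 377 = 1583701/377
⌈1583934/377⌉ = 4202,  ⌈1583701/377⌉ = 4201
s_{6797} = 4202 − 4201 = 1


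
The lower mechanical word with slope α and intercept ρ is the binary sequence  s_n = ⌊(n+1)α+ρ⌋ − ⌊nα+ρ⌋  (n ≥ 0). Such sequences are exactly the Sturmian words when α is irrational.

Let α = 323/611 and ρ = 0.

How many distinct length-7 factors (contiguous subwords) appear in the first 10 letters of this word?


2

t_n = ⌊(n·323)/611⌋ for n = 0 … 10:
  n=0…9: ⌊0/611⌋=0 ⌊323/611⌋=0 ⌊646/611⌋=1 ⌊969/611⌋=1 ⌊1292/611⌋=2 ⌊1615/611⌋=2 ⌊1938/611⌋=3 ⌊2261/611⌋=3 ⌊2584/611⌋=4 ⌊2907/611⌋=4
  n=10: ⌊3230/611⌋=5
s_n = t_(n+1) − t_n for n = 0 … 9 gives
prefix = 0101010101
slide a length-7 window over [0..6] … [3..9] (4 windows); first occurrence of each distinct factor:
  [  0..  6] 0101010
  [  1..  7] 1010101
  (the other 2 windows repeat one of these)
distinct factors: {0101010, 1010101}
count = 2  (Sturmian bound for length 7 is 8)


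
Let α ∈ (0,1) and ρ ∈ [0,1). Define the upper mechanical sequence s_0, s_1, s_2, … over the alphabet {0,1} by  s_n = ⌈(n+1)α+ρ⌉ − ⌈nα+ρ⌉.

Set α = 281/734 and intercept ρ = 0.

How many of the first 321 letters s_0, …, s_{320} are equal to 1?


123

#1s = Σ_{n=0}^{320} s_n = Σ_{n=0}^{320} (⌈(n+1)α+ρ⌉ − ⌈nα+ρ⌉)
the sum telescopes: every ⌈nα+ρ⌉ with 0 < n < 321 appears once with + and once with −, leaving ⌈321α+ρ⌉ − ⌈0·α+ρ⌉
321α + ρ = (321·281) / 734 = 90201/734
ρ = 0/734
⌈90201/734⌉ = 123,  ⌈0/734⌉ = 0
#1s = 123 − 0 = 123


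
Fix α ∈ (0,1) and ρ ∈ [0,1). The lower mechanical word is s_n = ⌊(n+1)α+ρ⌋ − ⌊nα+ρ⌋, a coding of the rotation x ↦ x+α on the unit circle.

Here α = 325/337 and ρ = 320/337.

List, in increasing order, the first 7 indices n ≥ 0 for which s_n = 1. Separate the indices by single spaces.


0 1 2 3 4 5 6

n=0: ⌊645/337⌋−⌊320/337⌋ = 1−0 = 1  ← one
n=1: ⌊970/337⌋−⌊645/337⌋ = 2−1 = 1  ← one
n=2: ⌊1295/337⌋−⌊970/337⌋ = 3−2 = 1  ← one
n=3: ⌊1620/337⌋−⌊1295/337⌋ = 4−3 = 1  ← one
n=4: ⌊1945/337⌋−⌊1620/337⌋ = 5−4 = 1  ← one
n=5: ⌊2270/337⌋−⌊1945/337⌋ = 6−5 = 1  ← one
n=6: ⌊2595/337⌋−⌊2270/337⌋ = 7−6 = 1  ← one
positions of the first 7 ones: 0 1 2 3 4 5 6


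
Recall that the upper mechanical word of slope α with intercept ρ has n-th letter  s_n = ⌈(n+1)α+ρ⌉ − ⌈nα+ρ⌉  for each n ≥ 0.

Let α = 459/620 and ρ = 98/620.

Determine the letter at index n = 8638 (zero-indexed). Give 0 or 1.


0

(n+1)α + ρ = (8639·459 + 98) / 620 = 3965399/620
nα + ρ     = (8638·459 + 98) / 620 = 3964940/620
⌈3965399/620⌉ = 6396,  ⌈3964940/620⌉ = 6396
s_{8638} = 6396 − 6396 = 0


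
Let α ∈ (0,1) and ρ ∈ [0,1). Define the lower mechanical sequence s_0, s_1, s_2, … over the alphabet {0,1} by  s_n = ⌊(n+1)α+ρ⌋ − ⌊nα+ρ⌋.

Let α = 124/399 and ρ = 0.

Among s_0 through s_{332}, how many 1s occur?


#1s = Σ_{n=0}^{332} s_n = Σ_{n=0}^{332} (⌊(n+1)α+ρ⌋ − ⌊nα+ρ⌋)
the sum telescopes: every ⌊nα+ρ⌋ with 0 < n < 333 appears once with + and once with −, leaving ⌊333α+ρ⌋ − ⌊0·α+ρ⌋
333α + ρ = (333·124) / 399 = 41292/399
ρ = 0/399
⌊41292/399⌋ = 103,  ⌊0/399⌋ = 0
#1s = 103 − 0 = 103

103


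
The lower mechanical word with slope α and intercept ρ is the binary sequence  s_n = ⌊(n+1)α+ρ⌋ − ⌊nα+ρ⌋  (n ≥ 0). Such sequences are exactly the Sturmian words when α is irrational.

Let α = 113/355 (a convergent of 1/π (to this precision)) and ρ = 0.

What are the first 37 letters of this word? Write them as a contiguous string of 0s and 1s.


n=0: ⌊(1·113)/355⌋ − ⌊(0·113)/355⌋ = ⌊113/355⌋ − ⌊0/355⌋ = 0 − 0 = 0
n=1: ⌊(2·113)/355⌋ − ⌊(1·113)/355⌋ = ⌊226/355⌋ − ⌊113/355⌋ = 0 − 0 = 0
n=2: ⌊(3·113)/355⌋ − ⌊(2·113)/355⌋ = ⌊339/355⌋ − ⌊226/355⌋ = 0 − 0 = 0
n=3: ⌊(4·113)/355⌋ − ⌊(3·113)/355⌋ = ⌊452/355⌋ − ⌊339/355⌋ = 1 − 0 = 1
n=4: ⌊(5·113)/355⌋ − ⌊(4·113)/355⌋ = ⌊565/355⌋ − ⌊452/355⌋ = 1 − 1 = 0
n=5: ⌊(6·113)/355⌋ − ⌊(5·113)/355⌋ = ⌊678/355⌋ − ⌊565/355⌋ = 1 − 1 = 0
n=6: ⌊(7·113)/355⌋ − ⌊(6·113)/355⌋ = ⌊791/355⌋ − ⌊678/355⌋ = 2 − 1 = 1
n=7: ⌊(8·113)/355⌋ − ⌊(7·113)/355⌋ = ⌊904/355⌋ − ⌊791/355⌋ = 2 − 2 = 0
n=8: ⌊(9·113)/355⌋ − ⌊(8·113)/355⌋ = ⌊1017/355⌋ − ⌊904/355⌋ = 2 − 2 = 0
n=9: ⌊(10·113)/355⌋ − ⌊(9·113)/355⌋ = ⌊1130/355⌋ − ⌊1017/355⌋ = 3 − 2 = 1
n=10: ⌊(11·113)/355⌋ − ⌊(10·113)/355⌋ = ⌊1243/355⌋ − ⌊1130/355⌋ = 3 − 3 = 0
n=11: ⌊(12·113)/355⌋ − ⌊(11·113)/355⌋ = ⌊1356/355⌋ − ⌊1243/355⌋ = 3 − 3 = 0
n=12: ⌊(13·113)/355⌋ − ⌊(12·113)/355⌋ = ⌊1469/355⌋ − ⌊1356/355⌋ = 4 − 3 = 1
n=13: ⌊(14·113)/355⌋ − ⌊(13·113)/355⌋ = ⌊1582/355⌋ − ⌊1469/355⌋ = 4 − 4 = 0
n=14: ⌊(15·113)/355⌋ − ⌊(14·113)/355⌋ = ⌊1695/355⌋ − ⌊1582/355⌋ = 4 − 4 = 0
n=15: ⌊(16·113)/355⌋ − ⌊(15·113)/355⌋ = ⌊1808/355⌋ − ⌊1695/355⌋ = 5 − 4 = 1
n=16: ⌊(17·113)/355⌋ − ⌊(16·113)/355⌋ = ⌊1921/355⌋ − ⌊1808/355⌋ = 5 − 5 = 0
n=17: ⌊(18·113)/355⌋ − ⌊(17·113)/355⌋ = ⌊2034/355⌋ − ⌊1921/355⌋ = 5 − 5 = 0
n=18: ⌊(19·113)/355⌋ − ⌊(18·113)/355⌋ = ⌊2147/355⌋ − ⌊2034/355⌋ = 6 − 5 = 1
n=19: ⌊(20·113)/355⌋ − ⌊(19·113)/355⌋ = ⌊2260/355⌋ − ⌊2147/355⌋ = 6 − 6 = 0
n=20: ⌊(21·113)/355⌋ − ⌊(20·113)/355⌋ = ⌊2373/355⌋ − ⌊2260/355⌋ = 6 − 6 = 0
n=21: ⌊(22·113)/355⌋ − ⌊(21·113)/355⌋ = ⌊2486/355⌋ − ⌊2373/355⌋ = 7 − 6 = 1
n=22: ⌊(23·113)/355⌋ − ⌊(22·113)/355⌋ = ⌊2599/355⌋ − ⌊2486/355⌋ = 7 − 7 = 0
n=23: ⌊(24·113)/355⌋ − ⌊(23·113)/355⌋ = ⌊2712/355⌋ − ⌊2599/355⌋ = 7 − 7 = 0
n=24: ⌊(25·113)/355⌋ − ⌊(24·113)/355⌋ = ⌊2825/355⌋ − ⌊2712/355⌋ = 7 − 7 = 0
n=25: ⌊(26·113)/355⌋ − ⌊(25·113)/355⌋ = ⌊2938/355⌋ − ⌊2825/355⌋ = 8 − 7 = 1
n=26: ⌊(27·113)/355⌋ − ⌊(26·113)/355⌋ = ⌊3051/355⌋ − ⌊2938/355⌋ = 8 − 8 = 0
n=27: ⌊(28·113)/355⌋ − ⌊(27·113)/355⌋ = ⌊3164/355⌋ − ⌊3051/355⌋ = 8 − 8 = 0
n=28: ⌊(29·113)/355⌋ − ⌊(28·113)/355⌋ = ⌊3277/355⌋ − ⌊3164/355⌋ = 9 − 8 = 1
n=29: ⌊(30·113)/355⌋ − ⌊(29·113)/355⌋ = ⌊3390/355⌋ − ⌊3277/355⌋ = 9 − 9 = 0
n=30: ⌊(31·113)/355⌋ − ⌊(30·113)/355⌋ = ⌊3503/355⌋ − ⌊3390/355⌋ = 9 − 9 = 0
n=31: ⌊(32·113)/355⌋ − ⌊(31·113)/355⌋ = ⌊3616/355⌋ − ⌊3503/355⌋ = 10 − 9 = 1
n=32: ⌊(33·113)/355⌋ − ⌊(32·113)/355⌋ = ⌊3729/355⌋ − ⌊3616/355⌋ = 10 − 10 = 0
n=33: ⌊(34·113)/355⌋ − ⌊(33·113)/355⌋ = ⌊3842/355⌋ − ⌊3729/355⌋ = 10 − 10 = 0
n=34: ⌊(35·113)/355⌋ − ⌊(34·113)/355⌋ = ⌊3955/355⌋ − ⌊3842/355⌋ = 11 − 10 = 1
n=35: ⌊(36·113)/355⌋ − ⌊(35·113)/355⌋ = ⌊4068/355⌋ − ⌊3955/355⌋ = 11 − 11 = 0
n=36: ⌊(37·113)/355⌋ − ⌊(36·113)/355⌋ = ⌊4181/355⌋ − ⌊4068/355⌋ = 11 − 11 = 0

0001001001001001001001000100100100100


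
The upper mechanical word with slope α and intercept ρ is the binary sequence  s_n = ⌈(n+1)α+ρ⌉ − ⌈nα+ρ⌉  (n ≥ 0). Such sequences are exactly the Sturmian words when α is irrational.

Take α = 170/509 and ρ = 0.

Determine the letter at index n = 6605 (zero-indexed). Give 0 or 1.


(n+1)α + ρ = (6606·170) / 509 = 1123020/509
nα + ρ     = (6605·170) / 509 = 1122850/509
⌈1123020/509⌉ = 2207,  ⌈1122850/509⌉ = 2206
s_{6605} = 2207 − 2206 = 1

1


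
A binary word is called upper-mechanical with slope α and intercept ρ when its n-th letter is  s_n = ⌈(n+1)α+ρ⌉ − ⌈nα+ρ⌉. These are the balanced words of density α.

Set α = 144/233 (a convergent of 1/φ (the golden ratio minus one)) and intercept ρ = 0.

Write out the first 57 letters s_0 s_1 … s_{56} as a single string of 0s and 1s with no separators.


110110101101101011010110110101101101011010110110101101011

n=0: ⌈(1·144)/233⌉ − ⌈(0·144)/233⌉ = ⌈144/233⌉ − ⌈0/233⌉ = 1 − 0 = 1
n=1: ⌈(2·144)/233⌉ − ⌈(1·144)/233⌉ = ⌈288/233⌉ − ⌈144/233⌉ = 2 − 1 = 1
n=2: ⌈(3·144)/233⌉ − ⌈(2·144)/233⌉ = ⌈432/233⌉ − ⌈288/233⌉ = 2 − 2 = 0
n=3: ⌈(4·144)/233⌉ − ⌈(3·144)/233⌉ = ⌈576/233⌉ − ⌈432/233⌉ = 3 − 2 = 1
n=4: ⌈(5·144)/233⌉ − ⌈(4·144)/233⌉ = ⌈720/233⌉ − ⌈576/233⌉ = 4 − 3 = 1
n=5: ⌈(6·144)/233⌉ − ⌈(5·144)/233⌉ = ⌈864/233⌉ − ⌈720/233⌉ = 4 − 4 = 0
n=6: ⌈(7·144)/233⌉ − ⌈(6·144)/233⌉ = ⌈1008/233⌉ − ⌈864/233⌉ = 5 − 4 = 1
n=7: ⌈(8·144)/233⌉ − ⌈(7·144)/233⌉ = ⌈1152/233⌉ − ⌈1008/233⌉ = 5 − 5 = 0
n=8: ⌈(9·144)/233⌉ − ⌈(8·144)/233⌉ = ⌈1296/233⌉ − ⌈1152/233⌉ = 6 − 5 = 1
n=9: ⌈(10·144)/233⌉ − ⌈(9·144)/233⌉ = ⌈1440/233⌉ − ⌈1296/233⌉ = 7 − 6 = 1
n=10: ⌈(11·144)/233⌉ − ⌈(10·144)/233⌉ = ⌈1584/233⌉ − ⌈1440/233⌉ = 7 − 7 = 0
n=11: ⌈(12·144)/233⌉ − ⌈(11·144)/233⌉ = ⌈1728/233⌉ − ⌈1584/233⌉ = 8 − 7 = 1
n=12: ⌈(13·144)/233⌉ − ⌈(12·144)/233⌉ = ⌈1872/233⌉ − ⌈1728/233⌉ = 9 − 8 = 1
n=13: ⌈(14·144)/233⌉ − ⌈(13·144)/233⌉ = ⌈2016/233⌉ − ⌈1872/233⌉ = 9 − 9 = 0
n=14: ⌈(15·144)/233⌉ − ⌈(14·144)/233⌉ = ⌈2160/233⌉ − ⌈2016/233⌉ = 10 − 9 = 1
n=15: ⌈(16·144)/233⌉ − ⌈(15·144)/233⌉ = ⌈2304/233⌉ − ⌈2160/233⌉ = 10 − 10 = 0
n=16: ⌈(17·144)/233⌉ − ⌈(16·144)/233⌉ = ⌈2448/233⌉ − ⌈2304/233⌉ = 11 − 10 = 1
n=17: ⌈(18·144)/233⌉ − ⌈(17·144)/233⌉ = ⌈2592/233⌉ − ⌈2448/233⌉ = 12 − 11 = 1
n=18: ⌈(19·144)/233⌉ − ⌈(18·144)/233⌉ = ⌈2736/233⌉ − ⌈2592/233⌉ = 12 − 12 = 0
n=19: ⌈(20·144)/233⌉ − ⌈(19·144)/233⌉ = ⌈2880/233⌉ − ⌈2736/233⌉ = 13 − 12 = 1
n=20: ⌈(21·144)/233⌉ − ⌈(20·144)/233⌉ = ⌈3024/233⌉ − ⌈2880/233⌉ = 13 − 13 = 0
n=21: ⌈(22·144)/233⌉ − ⌈(21·144)/233⌉ = ⌈3168/233⌉ − ⌈3024/233⌉ = 14 − 13 = 1
n=22: ⌈(23·144)/233⌉ − ⌈(22·144)/233⌉ = ⌈3312/233⌉ − ⌈3168/233⌉ = 15 − 14 = 1
n=23: ⌈(24·144)/233⌉ − ⌈(23·144)/233⌉ = ⌈3456/233⌉ − ⌈3312/233⌉ = 15 − 15 = 0
n=24: ⌈(25·144)/233⌉ − ⌈(24·144)/233⌉ = ⌈3600/233⌉ − ⌈3456/233⌉ = 16 − 15 = 1
n=25: ⌈(26·144)/233⌉ − ⌈(25·144)/233⌉ = ⌈3744/233⌉ − ⌈3600/233⌉ = 17 − 16 = 1
n=26: ⌈(27·144)/233⌉ − ⌈(26·144)/233⌉ = ⌈3888/233⌉ − ⌈3744/233⌉ = 17 − 17 = 0
n=27: ⌈(28·144)/233⌉ − ⌈(27·144)/233⌉ = ⌈4032/233⌉ − ⌈3888/233⌉ = 18 − 17 = 1
n=28: ⌈(29·144)/233⌉ − ⌈(28·144)/233⌉ = ⌈4176/233⌉ − ⌈4032/233⌉ = 18 − 18 = 0
n=29: ⌈(30·144)/233⌉ − ⌈(29·144)/233⌉ = ⌈4320/233⌉ − ⌈4176/233⌉ = 19 − 18 = 1
n=30: ⌈(31·144)/233⌉ − ⌈(30·144)/233⌉ = ⌈4464/233⌉ − ⌈4320/233⌉ = 20 − 19 = 1
n=31: ⌈(32·144)/233⌉ − ⌈(31·144)/233⌉ = ⌈4608/233⌉ − ⌈4464/233⌉ = 20 − 20 = 0
n=32: ⌈(33·144)/233⌉ − ⌈(32·144)/233⌉ = ⌈4752/233⌉ − ⌈4608/233⌉ = 21 − 20 = 1
n=33: ⌈(34·144)/233⌉ − ⌈(33·144)/233⌉ = ⌈4896/233⌉ − ⌈4752/233⌉ = 22 − 21 = 1
n=34: ⌈(35·144)/233⌉ − ⌈(34·144)/233⌉ = ⌈5040/233⌉ − ⌈4896/233⌉ = 22 − 22 = 0
n=35: ⌈(36·144)/233⌉ − ⌈(35·144)/233⌉ = ⌈5184/233⌉ − ⌈5040/233⌉ = 23 − 22 = 1
n=36: ⌈(37·144)/233⌉ − ⌈(36·144)/233⌉ = ⌈5328/233⌉ − ⌈5184/233⌉ = 23 − 23 = 0
n=37: ⌈(38·144)/233⌉ − ⌈(37·144)/233⌉ = ⌈5472/233⌉ − ⌈5328/233⌉ = 24 − 23 = 1
n=38: ⌈(39·144)/233⌉ − ⌈(38·144)/233⌉ = ⌈5616/233⌉ − ⌈5472/233⌉ = 25 − 24 = 1
n=39: ⌈(40·144)/233⌉ − ⌈(39·144)/233⌉ = ⌈5760/233⌉ − ⌈5616/233⌉ = 25 − 25 = 0
n=40: ⌈(41·144)/233⌉ − ⌈(40·144)/233⌉ = ⌈5904/233⌉ − ⌈5760/233⌉ = 26 − 25 = 1
n=41: ⌈(42·144)/233⌉ − ⌈(41·144)/233⌉ = ⌈6048/233⌉ − ⌈5904/233⌉ = 26 − 26 = 0
n=42: ⌈(43·144)/233⌉ − ⌈(42·144)/233⌉ = ⌈6192/233⌉ − ⌈6048/233⌉ = 27 − 26 = 1
n=43: ⌈(44·144)/233⌉ − ⌈(43·144)/233⌉ = ⌈6336/233⌉ − ⌈6192/233⌉ = 28 − 27 = 1
n=44: ⌈(45·144)/233⌉ − ⌈(44·144)/233⌉ = ⌈6480/233⌉ − ⌈6336/233⌉ = 28 − 28 = 0
n=45: ⌈(46·144)/233⌉ − ⌈(45·144)/233⌉ = ⌈6624/233⌉ − ⌈6480/233⌉ = 29 − 28 = 1
n=46: ⌈(47·144)/233⌉ − ⌈(46·144)/233⌉ = ⌈6768/233⌉ − ⌈6624/233⌉ = 30 − 29 = 1
n=47: ⌈(48·144)/233⌉ − ⌈(47·144)/233⌉ = ⌈6912/233⌉ − ⌈6768/233⌉ = 30 − 30 = 0
n=48: ⌈(49·144)/233⌉ − ⌈(48·144)/233⌉ = ⌈7056/233⌉ − ⌈6912/233⌉ = 31 − 30 = 1
n=49: ⌈(50·144)/233⌉ − ⌈(49·144)/233⌉ = ⌈7200/233⌉ − ⌈7056/233⌉ = 31 − 31 = 0
n=50: ⌈(51·144)/233⌉ − ⌈(50·144)/233⌉ = ⌈7344/233⌉ − ⌈7200/233⌉ = 32 − 31 = 1
n=51: ⌈(52·144)/233⌉ − ⌈(51·144)/233⌉ = ⌈7488/233⌉ − ⌈7344/233⌉ = 33 − 32 = 1
n=52: ⌈(53·144)/233⌉ − ⌈(52·144)/233⌉ = ⌈7632/233⌉ − ⌈7488/233⌉ = 33 − 33 = 0
n=53: ⌈(54·144)/233⌉ − ⌈(53·144)/233⌉ = ⌈7776/233⌉ − ⌈7632/233⌉ = 34 − 33 = 1
n=54: ⌈(55·144)/233⌉ − ⌈(54·144)/233⌉ = ⌈7920/233⌉ − ⌈7776/233⌉ = 34 − 34 = 0
n=55: ⌈(56·144)/233⌉ − ⌈(55·144)/233⌉ = ⌈8064/233⌉ − ⌈7920/233⌉ = 35 − 34 = 1
n=56: ⌈(57·144)/233⌉ − ⌈(56·144)/233⌉ = ⌈8208/233⌉ − ⌈8064/233⌉ = 36 − 35 = 1


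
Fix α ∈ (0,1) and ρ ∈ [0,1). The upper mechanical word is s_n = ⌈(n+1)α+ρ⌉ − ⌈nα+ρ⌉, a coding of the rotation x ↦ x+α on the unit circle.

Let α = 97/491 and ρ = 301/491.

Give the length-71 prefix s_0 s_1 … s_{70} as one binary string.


n=0: ⌈(1·97+301)/491⌉ − ⌈(0·97+301)/491⌉ = ⌈398/491⌉ − ⌈301/491⌉ = 1 − 1 = 0
n=1: ⌈(2·97+301)/491⌉ − ⌈(1·97+301)/491⌉ = ⌈495/491⌉ − ⌈398/491⌉ = 2 − 1 = 1
n=2: ⌈(3·97+301)/491⌉ − ⌈(2·97+301)/491⌉ = ⌈592/491⌉ − ⌈495/491⌉ = 2 − 2 = 0
n=3: ⌈(4·97+301)/491⌉ − ⌈(3·97+301)/491⌉ = ⌈689/491⌉ − ⌈592/491⌉ = 2 − 2 = 0
n=4: ⌈(5·97+301)/491⌉ − ⌈(4·97+301)/491⌉ = ⌈786/491⌉ − ⌈689/491⌉ = 2 − 2 = 0
n=5: ⌈(6·97+301)/491⌉ − ⌈(5·97+301)/491⌉ = ⌈883/491⌉ − ⌈786/491⌉ = 2 − 2 = 0
n=6: ⌈(7·97+301)/491⌉ − ⌈(6·97+301)/491⌉ = ⌈980/491⌉ − ⌈883/491⌉ = 2 − 2 = 0
n=7: ⌈(8·97+301)/491⌉ − ⌈(7·97+301)/491⌉ = ⌈1077/491⌉ − ⌈980/491⌉ = 3 − 2 = 1
n=8: ⌈(9·97+301)/491⌉ − ⌈(8·97+301)/491⌉ = ⌈1174/491⌉ − ⌈1077/491⌉ = 3 − 3 = 0
n=9: ⌈(10·97+301)/491⌉ − ⌈(9·97+301)/491⌉ = ⌈1271/491⌉ − ⌈1174/491⌉ = 3 − 3 = 0
n=10: ⌈(11·97+301)/491⌉ − ⌈(10·97+301)/491⌉ = ⌈1368/491⌉ − ⌈1271/491⌉ = 3 − 3 = 0
n=11: ⌈(12·97+301)/491⌉ − ⌈(11·97+301)/491⌉ = ⌈1465/491⌉ − ⌈1368/491⌉ = 3 − 3 = 0
n=12: ⌈(13·97+301)/491⌉ − ⌈(12·97+301)/491⌉ = ⌈1562/491⌉ − ⌈1465/491⌉ = 4 − 3 = 1
n=13: ⌈(14·97+301)/491⌉ − ⌈(13·97+301)/491⌉ = ⌈1659/491⌉ − ⌈1562/491⌉ = 4 − 4 = 0
n=14: ⌈(15·97+301)/491⌉ − ⌈(14·97+301)/491⌉ = ⌈1756/491⌉ − ⌈1659/491⌉ = 4 − 4 = 0
n=15: ⌈(16·97+301)/491⌉ − ⌈(15·97+301)/491⌉ = ⌈1853/491⌉ − ⌈1756/491⌉ = 4 − 4 = 0
n=16: ⌈(17·97+301)/491⌉ − ⌈(16·97+301)/491⌉ = ⌈1950/491⌉ − ⌈1853/491⌉ = 4 − 4 = 0
n=17: ⌈(18·97+301)/491⌉ − ⌈(17·97+301)/491⌉ = ⌈2047/491⌉ − ⌈1950/491⌉ = 5 − 4 = 1
n=18: ⌈(19·97+301)/491⌉ − ⌈(18·97+301)/491⌉ = ⌈2144/491⌉ − ⌈2047/491⌉ = 5 − 5 = 0
n=19: ⌈(20·97+301)/491⌉ − ⌈(19·97+301)/491⌉ = ⌈2241/491⌉ − ⌈2144/491⌉ = 5 − 5 = 0
n=20: ⌈(21·97+301)/491⌉ − ⌈(20·97+301)/491⌉ = ⌈2338/491⌉ − ⌈2241/491⌉ = 5 − 5 = 0
n=21: ⌈(22·97+301)/491⌉ − ⌈(21·97+301)/491⌉ = ⌈2435/491⌉ − ⌈2338/491⌉ = 5 − 5 = 0
n=22: ⌈(23·97+301)/491⌉ − ⌈(22·97+301)/491⌉ = ⌈2532/491⌉ − ⌈2435/491⌉ = 6 − 5 = 1
n=23: ⌈(24·97+301)/491⌉ − ⌈(23·97+301)/491⌉ = ⌈2629/491⌉ − ⌈2532/491⌉ = 6 − 6 = 0
n=24: ⌈(25·97+301)/491⌉ − ⌈(24·97+301)/491⌉ = ⌈2726/491⌉ − ⌈2629/491⌉ = 6 − 6 = 0
n=25: ⌈(26·97+301)/491⌉ − ⌈(25·97+301)/491⌉ = ⌈2823/491⌉ − ⌈2726/491⌉ = 6 − 6 = 0
n=26: ⌈(27·97+301)/491⌉ − ⌈(26·97+301)/491⌉ = ⌈2920/491⌉ − ⌈2823/491⌉ = 6 − 6 = 0
n=27: ⌈(28·97+301)/491⌉ − ⌈(27·97+301)/491⌉ = ⌈3017/491⌉ − ⌈2920/491⌉ = 7 − 6 = 1
n=28: ⌈(29·97+301)/491⌉ − ⌈(28·97+301)/491⌉ = ⌈3114/491⌉ − ⌈3017/491⌉ = 7 − 7 = 0
n=29: ⌈(30·97+301)/491⌉ − ⌈(29·97+301)/491⌉ = ⌈3211/491⌉ − ⌈3114/491⌉ = 7 − 7 = 0
n=30: ⌈(31·97+301)/491⌉ − ⌈(30·97+301)/491⌉ = ⌈3308/491⌉ − ⌈3211/491⌉ = 7 − 7 = 0
n=31: ⌈(32·97+301)/491⌉ − ⌈(31·97+301)/491⌉ = ⌈3405/491⌉ − ⌈3308/491⌉ = 7 − 7 = 0
n=32: ⌈(33·97+301)/491⌉ − ⌈(32·97+301)/491⌉ = ⌈3502/491⌉ − ⌈3405/491⌉ = 8 − 7 = 1
n=33: ⌈(34·97+301)/491⌉ − ⌈(33·97+301)/491⌉ = ⌈3599/491⌉ − ⌈3502/491⌉ = 8 − 8 = 0
n=34: ⌈(35·97+301)/491⌉ − ⌈(34·97+301)/491⌉ = ⌈3696/491⌉ − ⌈3599/491⌉ = 8 − 8 = 0
n=35: ⌈(36·97+301)/491⌉ − ⌈(35·97+301)/491⌉ = ⌈3793/491⌉ − ⌈3696/491⌉ = 8 − 8 = 0
n=36: ⌈(37·97+301)/491⌉ − ⌈(36·97+301)/491⌉ = ⌈3890/491⌉ − ⌈3793/491⌉ = 8 − 8 = 0
n=37: ⌈(38·97+301)/491⌉ − ⌈(37·97+301)/491⌉ = ⌈3987/491⌉ − ⌈3890/491⌉ = 9 − 8 = 1
n=38: ⌈(39·97+301)/491⌉ − ⌈(38·97+301)/491⌉ = ⌈4084/491⌉ − ⌈3987/491⌉ = 9 − 9 = 0
n=39: ⌈(40·97+301)/491⌉ − ⌈(39·97+301)/491⌉ = ⌈4181/491⌉ − ⌈4084/491⌉ = 9 − 9 = 0
n=40: ⌈(41·97+301)/491⌉ − ⌈(40·97+301)/491⌉ = ⌈4278/491⌉ − ⌈4181/491⌉ = 9 − 9 = 0
n=41: ⌈(42·97+301)/491⌉ − ⌈(41·97+301)/491⌉ = ⌈4375/491⌉ − ⌈4278/491⌉ = 9 − 9 = 0
n=42: ⌈(43·97+301)/491⌉ − ⌈(42·97+301)/491⌉ = ⌈4472/491⌉ − ⌈4375/491⌉ = 10 − 9 = 1
n=43: ⌈(44·97+301)/491⌉ − ⌈(43·97+301)/491⌉ = ⌈4569/491⌉ − ⌈4472/491⌉ = 10 − 10 = 0
n=44: ⌈(45·97+301)/491⌉ − ⌈(44·97+301)/491⌉ = ⌈4666/491⌉ − ⌈4569/491⌉ = 10 − 10 = 0
n=45: ⌈(46·97+301)/491⌉ − ⌈(45·97+301)/491⌉ = ⌈4763/491⌉ − ⌈4666/491⌉ = 10 − 10 = 0
n=46: ⌈(47·97+301)/491⌉ − ⌈(46·97+301)/491⌉ = ⌈4860/491⌉ − ⌈4763/491⌉ = 10 − 10 = 0
n=47: ⌈(48·97+301)/491⌉ − ⌈(47·97+301)/491⌉ = ⌈4957/491⌉ − ⌈4860/491⌉ = 11 − 10 = 1
n=48: ⌈(49·97+301)/491⌉ − ⌈(48·97+301)/491⌉ = ⌈5054/491⌉ − ⌈4957/491⌉ = 11 − 11 = 0
n=49: ⌈(50·97+301)/491⌉ − ⌈(49·97+301)/491⌉ = ⌈5151/491⌉ − ⌈5054/491⌉ = 11 − 11 = 0
n=50: ⌈(51·97+301)/491⌉ − ⌈(50·97+301)/491⌉ = ⌈5248/491⌉ − ⌈5151/491⌉ = 11 − 11 = 0
n=51: ⌈(52·97+301)/491⌉ − ⌈(51·97+301)/491⌉ = ⌈5345/491⌉ − ⌈5248/491⌉ = 11 − 11 = 0
n=52: ⌈(53·97+301)/491⌉ − ⌈(52·97+301)/491⌉ = ⌈5442/491⌉ − ⌈5345/491⌉ = 12 − 11 = 1
n=53: ⌈(54·97+301)/491⌉ − ⌈(53·97+301)/491⌉ = ⌈5539/491⌉ − ⌈5442/491⌉ = 12 − 12 = 0
n=54: ⌈(55·97+301)/491⌉ − ⌈(54·97+301)/491⌉ = ⌈5636/491⌉ − ⌈5539/491⌉ = 12 − 12 = 0
n=55: ⌈(56·97+301)/491⌉ − ⌈(55·97+301)/491⌉ = ⌈5733/491⌉ − ⌈5636/491⌉ = 12 − 12 = 0
n=56: ⌈(57·97+301)/491⌉ − ⌈(56·97+301)/491⌉ = ⌈5830/491⌉ − ⌈5733/491⌉ = 12 − 12 = 0
n=57: ⌈(58·97+301)/491⌉ − ⌈(57·97+301)/491⌉ = ⌈5927/491⌉ − ⌈5830/491⌉ = 13 − 12 = 1
n=58: ⌈(59·97+301)/491⌉ − ⌈(58·97+301)/491⌉ = ⌈6024/491⌉ − ⌈5927/491⌉ = 13 − 13 = 0
n=59: ⌈(60·97+301)/491⌉ − ⌈(59·97+301)/491⌉ = ⌈6121/491⌉ − ⌈6024/491⌉ = 13 − 13 = 0
n=60: ⌈(61·97+301)/491⌉ − ⌈(60·97+301)/491⌉ = ⌈6218/491⌉ − ⌈6121/491⌉ = 13 − 13 = 0
n=61: ⌈(62·97+301)/491⌉ − ⌈(61·97+301)/491⌉ = ⌈6315/491⌉ − ⌈6218/491⌉ = 13 − 13 = 0
n=62: ⌈(63·97+301)/491⌉ − ⌈(62·97+301)/491⌉ = ⌈6412/491⌉ − ⌈6315/491⌉ = 14 − 13 = 1
n=63: ⌈(64·97+301)/491⌉ − ⌈(63·97+301)/491⌉ = ⌈6509/491⌉ − ⌈6412/491⌉ = 14 − 14 = 0
n=64: ⌈(65·97+301)/491⌉ − ⌈(64·97+301)/491⌉ = ⌈6606/491⌉ − ⌈6509/491⌉ = 14 − 14 = 0
n=65: ⌈(66·97+301)/491⌉ − ⌈(65·97+301)/491⌉ = ⌈6703/491⌉ − ⌈6606/491⌉ = 14 − 14 = 0
n=66: ⌈(67·97+301)/491⌉ − ⌈(66·97+301)/491⌉ = ⌈6800/491⌉ − ⌈6703/491⌉ = 14 − 14 = 0
n=67: ⌈(68·97+301)/491⌉ − ⌈(67·97+301)/491⌉ = ⌈6897/491⌉ − ⌈6800/491⌉ = 15 − 14 = 1
n=68: ⌈(69·97+301)/491⌉ − ⌈(68·97+301)/491⌉ = ⌈6994/491⌉ − ⌈6897/491⌉ = 15 − 15 = 0
n=69: ⌈(70·97+301)/491⌉ − ⌈(69·97+301)/491⌉ = ⌈7091/491⌉ − ⌈6994/491⌉ = 15 − 15 = 0
n=70: ⌈(71·97+301)/491⌉ − ⌈(70·97+301)/491⌉ = ⌈7188/491⌉ − ⌈7091/491⌉ = 15 − 15 = 0

01000001000010000100001000010000100001000010000100001000010000100001000


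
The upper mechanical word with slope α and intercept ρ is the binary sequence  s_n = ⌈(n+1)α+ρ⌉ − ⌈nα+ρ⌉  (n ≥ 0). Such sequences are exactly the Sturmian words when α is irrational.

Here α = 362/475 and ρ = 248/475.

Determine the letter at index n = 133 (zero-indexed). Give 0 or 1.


1

(n+1)α + ρ = (134·362 + 248) / 475 = 48756/475
nα + ρ     = (133·362 + 248) / 475 = 48394/475
⌈48756/475⌉ = 103,  ⌈48394/475⌉ = 102
s_{133} = 103 − 102 = 1


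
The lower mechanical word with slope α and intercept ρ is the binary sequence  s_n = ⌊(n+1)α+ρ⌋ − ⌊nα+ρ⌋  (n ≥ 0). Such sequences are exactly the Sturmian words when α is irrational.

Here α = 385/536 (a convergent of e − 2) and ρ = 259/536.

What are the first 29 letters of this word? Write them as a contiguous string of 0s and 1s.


n=0: ⌊(1·385+259)/536⌋ − ⌊(0·385+259)/536⌋ = ⌊644/536⌋ − ⌊259/536⌋ = 1 − 0 = 1
n=1: ⌊(2·385+259)/536⌋ − ⌊(1·385+259)/536⌋ = ⌊1029/536⌋ − ⌊644/536⌋ = 1 − 1 = 0
n=2: ⌊(3·385+259)/536⌋ − ⌊(2·385+259)/536⌋ = ⌊1414/536⌋ − ⌊1029/536⌋ = 2 − 1 = 1
n=3: ⌊(4·385+259)/536⌋ − ⌊(3·385+259)/536⌋ = ⌊1799/536⌋ − ⌊1414/536⌋ = 3 − 2 = 1
n=4: ⌊(5·385+259)/536⌋ − ⌊(4·385+259)/536⌋ = ⌊2184/536⌋ − ⌊1799/536⌋ = 4 − 3 = 1
n=5: ⌊(6·385+259)/536⌋ − ⌊(5·385+259)/536⌋ = ⌊2569/536⌋ − ⌊2184/536⌋ = 4 − 4 = 0
n=6: ⌊(7·385+259)/536⌋ − ⌊(6·385+259)/536⌋ = ⌊2954/536⌋ − ⌊2569/536⌋ = 5 − 4 = 1
n=7: ⌊(8·385+259)/536⌋ − ⌊(7·385+259)/536⌋ = ⌊3339/536⌋ − ⌊2954/536⌋ = 6 − 5 = 1
n=8: ⌊(9·385+259)/536⌋ − ⌊(8·385+259)/536⌋ = ⌊3724/536⌋ − ⌊3339/536⌋ = 6 − 6 = 0
n=9: ⌊(10·385+259)/536⌋ − ⌊(9·385+259)/536⌋ = ⌊4109/536⌋ − ⌊3724/536⌋ = 7 − 6 = 1
n=10: ⌊(11·385+259)/536⌋ − ⌊(10·385+259)/536⌋ = ⌊4494/536⌋ − ⌊4109/536⌋ = 8 − 7 = 1
n=11: ⌊(12·385+259)/536⌋ − ⌊(11·385+259)/536⌋ = ⌊4879/536⌋ − ⌊4494/536⌋ = 9 − 8 = 1
n=12: ⌊(13·385+259)/536⌋ − ⌊(12·385+259)/536⌋ = ⌊5264/536⌋ − ⌊4879/536⌋ = 9 − 9 = 0
n=13: ⌊(14·385+259)/536⌋ − ⌊(13·385+259)/536⌋ = ⌊5649/536⌋ − ⌊5264/536⌋ = 10 − 9 = 1
n=14: ⌊(15·385+259)/536⌋ − ⌊(14·385+259)/536⌋ = ⌊6034/536⌋ − ⌊5649/536⌋ = 11 − 10 = 1
n=15: ⌊(16·385+259)/536⌋ − ⌊(15·385+259)/536⌋ = ⌊6419/536⌋ − ⌊6034/536⌋ = 11 − 11 = 0
n=16: ⌊(17·385+259)/536⌋ − ⌊(16·385+259)/536⌋ = ⌊6804/536⌋ − ⌊6419/536⌋ = 12 − 11 = 1
n=17: ⌊(18·385+259)/536⌋ − ⌊(17·385+259)/536⌋ = ⌊7189/536⌋ − ⌊6804/536⌋ = 13 − 12 = 1
n=18: ⌊(19·385+259)/536⌋ − ⌊(18·385+259)/536⌋ = ⌊7574/536⌋ − ⌊7189/536⌋ = 14 − 13 = 1
n=19: ⌊(20·385+259)/536⌋ − ⌊(19·385+259)/536⌋ = ⌊7959/536⌋ − ⌊7574/536⌋ = 14 − 14 = 0
n=20: ⌊(21·385+259)/536⌋ − ⌊(20·385+259)/536⌋ = ⌊8344/536⌋ − ⌊7959/536⌋ = 15 − 14 = 1
n=21: ⌊(22·385+259)/536⌋ − ⌊(21·385+259)/536⌋ = ⌊8729/536⌋ − ⌊8344/536⌋ = 16 − 15 = 1
n=22: ⌊(23·385+259)/536⌋ − ⌊(22·385+259)/536⌋ = ⌊9114/536⌋ − ⌊8729/536⌋ = 17 − 16 = 1
n=23: ⌊(24·385+259)/536⌋ − ⌊(23·385+259)/536⌋ = ⌊9499/536⌋ − ⌊9114/536⌋ = 17 − 17 = 0
n=24: ⌊(25·385+259)/536⌋ − ⌊(24·385+259)/536⌋ = ⌊9884/536⌋ − ⌊9499/536⌋ = 18 − 17 = 1
n=25: ⌊(26·385+259)/536⌋ − ⌊(25·385+259)/536⌋ = ⌊10269/536⌋ − ⌊9884/536⌋ = 19 − 18 = 1
n=26: ⌊(27·385+259)/536⌋ − ⌊(26·385+259)/536⌋ = ⌊10654/536⌋ − ⌊10269/536⌋ = 19 − 19 = 0
n=27: ⌊(28·385+259)/536⌋ − ⌊(27·385+259)/536⌋ = ⌊11039/536⌋ − ⌊10654/536⌋ = 20 − 19 = 1
n=28: ⌊(29·385+259)/536⌋ − ⌊(28·385+259)/536⌋ = ⌊11424/536⌋ − ⌊11039/536⌋ = 21 − 20 = 1

10111011011101101110111011011


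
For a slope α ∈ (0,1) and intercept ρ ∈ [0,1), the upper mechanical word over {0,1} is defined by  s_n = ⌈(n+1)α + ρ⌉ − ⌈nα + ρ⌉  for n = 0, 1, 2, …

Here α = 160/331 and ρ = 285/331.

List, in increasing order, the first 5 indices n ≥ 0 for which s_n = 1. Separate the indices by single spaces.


0 2 4 6 8

n=0: ⌈445/331⌉−⌈285/331⌉ = 2−1 = 1  ← one
n=1: ⌈605/331⌉−⌈445/331⌉ = 2−2 = 0
n=2: ⌈765/331⌉−⌈605/331⌉ = 3−2 = 1  ← one
n=3: ⌈925/331⌉−⌈765/331⌉ = 3−3 = 0
n=4: ⌈1085/331⌉−⌈925/331⌉ = 4−3 = 1  ← one
n=5: ⌈1245/331⌉−⌈1085/331⌉ = 4−4 = 0
n=6: ⌈1405/331⌉−⌈1245/331⌉ = 5−4 = 1  ← one
n=7: ⌈1565/331⌉−⌈1405/331⌉ = 5−5 = 0
n=8: ⌈1725/331⌉−⌈1565/331⌉ = 6−5 = 1  ← one
positions of the first 5 ones: 0 2 4 6 8


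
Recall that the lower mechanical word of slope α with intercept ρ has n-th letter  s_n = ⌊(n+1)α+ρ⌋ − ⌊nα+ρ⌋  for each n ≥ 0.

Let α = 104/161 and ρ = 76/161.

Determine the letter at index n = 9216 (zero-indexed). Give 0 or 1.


1

(n+1)α + ρ = (9217·104 + 76) / 161 = 958644/161
nα + ρ     = (9216·104 + 76) / 161 = 958540/161
⌊958644/161⌋ = 5954,  ⌊958540/161⌋ = 5953
s_{9216} = 5954 − 5953 = 1


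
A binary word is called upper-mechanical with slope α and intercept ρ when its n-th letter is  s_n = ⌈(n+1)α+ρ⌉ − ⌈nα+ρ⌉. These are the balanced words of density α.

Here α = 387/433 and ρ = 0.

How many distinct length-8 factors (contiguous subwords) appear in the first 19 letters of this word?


9

t_n = ⌈(n·387)/433⌉ for n = 0 … 19:
  n=0…9: ⌈0/433⌉=0 ⌈387/433⌉=1 ⌈774/433⌉=2 ⌈1161/433⌉=3 ⌈1548/433⌉=4 ⌈1935/433⌉=5 ⌈2322/433⌉=6 ⌈2709/433⌉=7 ⌈3096/433⌉=8 ⌈3483/433⌉=9
  n=10…19: ⌈3870/433⌉=9 ⌈4257/433⌉=10 ⌈4644/433⌉=11 ⌈5031/433⌉=12 ⌈5418/433⌉=13 ⌈5805/433⌉=14 ⌈6192/433⌉=15 ⌈6579/433⌉=16 ⌈6966/433⌉=17 ⌈7353/433⌉=17
s_n = t_(n+1) − t_n for n = 0 … 18 gives
prefix = 1111111110111111110
slide a length-8 window over [0..7] … [11..18] (12 windows); first occurrence of each distinct factor:
  [  0..  7] 11111111
  [  2..  9] 11111110
  [  3.. 10] 11111101
  [  4.. 11] 11111011
  [  5.. 12] 11110111
  [  6.. 13] 11101111
  [  7.. 14] 11011111
  [  8.. 15] 10111111
  [  9.. 16] 01111111
  (the other 3 windows repeat one of these)
distinct factors: {01111111, 10111111, 11011111, 11101111, 11110111, 11111011, 11111101, 11111110, 11111111}
count = 9  (Sturmian bound for length 8 is 9)


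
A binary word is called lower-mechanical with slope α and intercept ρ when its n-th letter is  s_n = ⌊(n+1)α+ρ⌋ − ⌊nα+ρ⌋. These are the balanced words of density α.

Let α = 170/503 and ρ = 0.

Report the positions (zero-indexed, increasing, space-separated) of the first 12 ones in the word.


2 5 8 11 14 17 20 23 26 29 32 35

n=0: ⌊170/503⌋−⌊0/503⌋ = 0−0 = 0
n=1: ⌊340/503⌋−⌊170/503⌋ = 0−0 = 0
n=2: ⌊510/503⌋−⌊340/503⌋ = 1−0 = 1  ← one
n=3: ⌊680/503⌋−⌊510/503⌋ = 1−1 = 0
n=4: ⌊850/503⌋−⌊680/503⌋ = 1−1 = 0
n=5: ⌊1020/503⌋−⌊850/503⌋ = 2−1 = 1  ← one
n=6: ⌊1190/503⌋−⌊1020/503⌋ = 2−2 = 0
n=7: ⌊1360/503⌋−⌊1190/503⌋ = 2−2 = 0
n=8: ⌊1530/503⌋−⌊1360/503⌋ = 3−2 = 1  ← one
n=9: ⌊1700/503⌋−⌊1530/503⌋ = 3−3 = 0
n=10: ⌊1870/503⌋−⌊1700/503⌋ = 3−3 = 0
n=11: ⌊2040/503⌋−⌊1870/503⌋ = 4−3 = 1  ← one
n=12: ⌊2210/503⌋−⌊2040/503⌋ = 4−4 = 0
n=13: ⌊2380/503⌋−⌊2210/503⌋ = 4−4 = 0
n=14: ⌊2550/503⌋−⌊2380/503⌋ = 5−4 = 1  ← one
n=15: ⌊2720/503⌋−⌊2550/503⌋ = 5−5 = 0
n=16: ⌊2890/503⌋−⌊2720/503⌋ = 5−5 = 0
n=17: ⌊3060/503⌋−⌊2890/503⌋ = 6−5 = 1  ← one
n=18: ⌊3230/503⌋−⌊3060/503⌋ = 6−6 = 0
n=19: ⌊3400/503⌋−⌊3230/503⌋ = 6−6 = 0
n=20: ⌊3570/503⌋−⌊3400/503⌋ = 7−6 = 1  ← one
n=21: ⌊3740/503⌋−⌊3570/503⌋ = 7−7 = 0
n=22: ⌊3910/503⌋−⌊3740/503⌋ = 7−7 = 0
n=23: ⌊4080/503⌋−⌊3910/503⌋ = 8−7 = 1  ← one
n=24: ⌊4250/503⌋−⌊4080/503⌋ = 8−8 = 0
n=25: ⌊4420/503⌋−⌊4250/503⌋ = 8−8 = 0
n=26: ⌊4590/503⌋−⌊4420/503⌋ = 9−8 = 1  ← one
n=27: ⌊4760/503⌋−⌊4590/503⌋ = 9−9 = 0
n=28: ⌊4930/503⌋−⌊4760/503⌋ = 9−9 = 0
n=29: ⌊5100/503⌋−⌊4930/503⌋ = 10−9 = 1  ← one
n=30: ⌊5270/503⌋−⌊5100/503⌋ = 10−10 = 0
n=31: ⌊5440/503⌋−⌊5270/503⌋ = 10−10 = 0
n=32: ⌊5610/503⌋−⌊5440/503⌋ = 11−10 = 1  ← one
n=33: ⌊5780/503⌋−⌊5610/503⌋ = 11−11 = 0
n=34: ⌊5950/503⌋−⌊5780/503⌋ = 11−11 = 0
n=35: ⌊6120/503⌋−⌊5950/503⌋ = 12−11 = 1  ← one
positions of the first 12 ones: 2 5 8 11 14 17 20 23 26 29 32 35
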